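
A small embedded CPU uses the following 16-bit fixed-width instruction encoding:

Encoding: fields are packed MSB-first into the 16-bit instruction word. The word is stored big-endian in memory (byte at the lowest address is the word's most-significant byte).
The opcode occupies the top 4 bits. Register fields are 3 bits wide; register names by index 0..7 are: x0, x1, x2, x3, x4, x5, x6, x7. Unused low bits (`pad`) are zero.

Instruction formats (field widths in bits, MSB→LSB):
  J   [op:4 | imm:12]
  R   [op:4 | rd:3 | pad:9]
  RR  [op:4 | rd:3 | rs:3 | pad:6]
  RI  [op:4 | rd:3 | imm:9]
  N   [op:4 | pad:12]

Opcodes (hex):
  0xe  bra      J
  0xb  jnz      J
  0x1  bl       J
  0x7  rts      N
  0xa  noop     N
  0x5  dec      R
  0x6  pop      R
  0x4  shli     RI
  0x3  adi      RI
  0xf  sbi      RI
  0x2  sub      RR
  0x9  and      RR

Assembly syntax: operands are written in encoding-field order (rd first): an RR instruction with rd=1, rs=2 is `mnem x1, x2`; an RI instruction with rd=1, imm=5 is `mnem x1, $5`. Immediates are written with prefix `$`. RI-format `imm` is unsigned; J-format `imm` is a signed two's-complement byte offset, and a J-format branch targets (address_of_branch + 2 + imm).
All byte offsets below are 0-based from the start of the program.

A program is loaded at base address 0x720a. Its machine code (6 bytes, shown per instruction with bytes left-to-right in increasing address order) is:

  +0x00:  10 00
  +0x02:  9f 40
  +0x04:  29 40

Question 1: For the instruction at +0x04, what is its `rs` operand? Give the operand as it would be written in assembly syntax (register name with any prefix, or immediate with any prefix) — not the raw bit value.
x5

[04] 29 40 → 0x2940
  opcode bits[15:12]=0x2: sub/RR
  rd: (w>>9)&0x7=0x4 → x4
  rs: (w>>6)&0x7=0x5 → x5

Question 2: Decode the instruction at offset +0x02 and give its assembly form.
off 0x02: read 9f 40 as big → 0x9f40
  opcode bits[15:12]=0x9: and/RR
  rd: (w>>9)&0x7=0x7 → x7
  rs: (w>>6)&0x7=0x5 → x5

and x7, x5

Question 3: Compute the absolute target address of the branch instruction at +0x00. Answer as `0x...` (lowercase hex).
0x720c

@+00  big-endian(10 00) = 0x1000
  top 4b → 0x1 → bl [J]
  [11:0] imm=0 = $0
  target = base 0x720a + off 0x00 + 2 + imm 0 = 0x720c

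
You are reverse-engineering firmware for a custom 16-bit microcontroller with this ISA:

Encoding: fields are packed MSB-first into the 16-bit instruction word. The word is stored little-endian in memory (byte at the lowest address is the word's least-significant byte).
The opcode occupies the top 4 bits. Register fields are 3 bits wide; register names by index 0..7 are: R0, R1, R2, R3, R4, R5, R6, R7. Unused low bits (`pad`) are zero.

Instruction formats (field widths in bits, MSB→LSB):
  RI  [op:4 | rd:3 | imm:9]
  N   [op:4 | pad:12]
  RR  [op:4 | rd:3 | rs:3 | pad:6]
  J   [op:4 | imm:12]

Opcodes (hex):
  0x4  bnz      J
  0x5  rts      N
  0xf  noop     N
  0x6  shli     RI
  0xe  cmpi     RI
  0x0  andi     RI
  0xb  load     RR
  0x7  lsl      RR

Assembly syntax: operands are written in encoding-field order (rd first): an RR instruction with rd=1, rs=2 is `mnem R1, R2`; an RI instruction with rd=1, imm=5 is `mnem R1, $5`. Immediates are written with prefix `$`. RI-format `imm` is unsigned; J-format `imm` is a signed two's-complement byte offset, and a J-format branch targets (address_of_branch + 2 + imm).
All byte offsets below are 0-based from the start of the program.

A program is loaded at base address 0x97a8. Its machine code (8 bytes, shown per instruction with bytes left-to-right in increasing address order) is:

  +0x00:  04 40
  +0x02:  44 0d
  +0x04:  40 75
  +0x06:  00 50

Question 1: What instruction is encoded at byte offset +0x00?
@+00  little-endian(04 40) = 0x4004
  opcode bits[15:12]=0x4: bnz/J
  imm@[11:0]=0x4 ⇒ $4

bnz $4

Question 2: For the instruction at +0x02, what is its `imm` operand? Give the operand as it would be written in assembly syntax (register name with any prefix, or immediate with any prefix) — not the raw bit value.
$324

@+02  little-endian(44 0d) = 0x0d44
  opcode bits[15:12]=0x0: andi/RI
  rd@[11:9]=0x6 ⇒ R6
  imm@[8:0]=0x144 ⇒ $324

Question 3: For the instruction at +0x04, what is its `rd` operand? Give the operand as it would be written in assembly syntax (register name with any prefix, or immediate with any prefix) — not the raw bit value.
+0x04: 40 75 ⇒ word 0x7540 (little)
  op=0x7540>>12=0x7 ⇒ lsl (RR)
  rd@[11:9]=0x2 ⇒ R2
  rs@[8:6]=0x5 ⇒ R5

R2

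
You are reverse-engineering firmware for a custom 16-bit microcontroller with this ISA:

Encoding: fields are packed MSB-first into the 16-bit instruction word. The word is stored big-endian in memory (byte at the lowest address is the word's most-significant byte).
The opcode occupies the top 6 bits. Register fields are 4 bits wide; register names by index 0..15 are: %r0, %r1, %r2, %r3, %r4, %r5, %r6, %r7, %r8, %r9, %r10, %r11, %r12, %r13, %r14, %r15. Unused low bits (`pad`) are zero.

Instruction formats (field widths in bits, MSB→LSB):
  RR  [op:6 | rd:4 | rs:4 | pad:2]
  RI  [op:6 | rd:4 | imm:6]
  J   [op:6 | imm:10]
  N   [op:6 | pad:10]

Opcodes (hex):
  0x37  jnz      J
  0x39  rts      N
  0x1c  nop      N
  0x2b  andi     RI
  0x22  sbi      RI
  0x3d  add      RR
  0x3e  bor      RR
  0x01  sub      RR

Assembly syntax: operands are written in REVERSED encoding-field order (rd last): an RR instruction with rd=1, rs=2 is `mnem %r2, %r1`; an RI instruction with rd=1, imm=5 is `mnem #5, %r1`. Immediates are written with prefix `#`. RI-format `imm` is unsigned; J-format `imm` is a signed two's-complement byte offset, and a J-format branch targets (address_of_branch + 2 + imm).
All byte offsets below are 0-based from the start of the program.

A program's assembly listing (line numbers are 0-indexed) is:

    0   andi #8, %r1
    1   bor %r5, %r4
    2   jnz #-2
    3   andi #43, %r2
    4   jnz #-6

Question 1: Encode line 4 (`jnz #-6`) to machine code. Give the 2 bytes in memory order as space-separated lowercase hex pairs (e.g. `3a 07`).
df fa

line 4 (jnz): pack op=0x37:6|imm=-6:10 = 0xdffa; big→ df fa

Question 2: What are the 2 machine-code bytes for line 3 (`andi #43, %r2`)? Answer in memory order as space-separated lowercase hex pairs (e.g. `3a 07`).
3. andi fields op=0x2b:6|rd=2:4|imm=43:6 → word acabh → ac ab

ac ab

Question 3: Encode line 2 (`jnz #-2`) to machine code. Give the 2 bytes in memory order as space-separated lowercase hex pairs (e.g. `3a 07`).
df fe

line 2 (jnz): pack op=0x37:6|imm=-2:10 = 0xdffe; big→ df fe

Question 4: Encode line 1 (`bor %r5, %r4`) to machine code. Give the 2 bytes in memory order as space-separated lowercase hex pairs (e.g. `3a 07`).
1. bor fields op=0x3e:6|rd=4:4|rs=5:4|pad=0:2 → word f914h → f9 14

f9 14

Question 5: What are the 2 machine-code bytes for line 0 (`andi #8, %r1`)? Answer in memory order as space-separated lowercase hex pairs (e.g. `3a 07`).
0. andi fields op=0x2b:6|rd=1:4|imm=8:6 → word ac48h → ac 48

ac 48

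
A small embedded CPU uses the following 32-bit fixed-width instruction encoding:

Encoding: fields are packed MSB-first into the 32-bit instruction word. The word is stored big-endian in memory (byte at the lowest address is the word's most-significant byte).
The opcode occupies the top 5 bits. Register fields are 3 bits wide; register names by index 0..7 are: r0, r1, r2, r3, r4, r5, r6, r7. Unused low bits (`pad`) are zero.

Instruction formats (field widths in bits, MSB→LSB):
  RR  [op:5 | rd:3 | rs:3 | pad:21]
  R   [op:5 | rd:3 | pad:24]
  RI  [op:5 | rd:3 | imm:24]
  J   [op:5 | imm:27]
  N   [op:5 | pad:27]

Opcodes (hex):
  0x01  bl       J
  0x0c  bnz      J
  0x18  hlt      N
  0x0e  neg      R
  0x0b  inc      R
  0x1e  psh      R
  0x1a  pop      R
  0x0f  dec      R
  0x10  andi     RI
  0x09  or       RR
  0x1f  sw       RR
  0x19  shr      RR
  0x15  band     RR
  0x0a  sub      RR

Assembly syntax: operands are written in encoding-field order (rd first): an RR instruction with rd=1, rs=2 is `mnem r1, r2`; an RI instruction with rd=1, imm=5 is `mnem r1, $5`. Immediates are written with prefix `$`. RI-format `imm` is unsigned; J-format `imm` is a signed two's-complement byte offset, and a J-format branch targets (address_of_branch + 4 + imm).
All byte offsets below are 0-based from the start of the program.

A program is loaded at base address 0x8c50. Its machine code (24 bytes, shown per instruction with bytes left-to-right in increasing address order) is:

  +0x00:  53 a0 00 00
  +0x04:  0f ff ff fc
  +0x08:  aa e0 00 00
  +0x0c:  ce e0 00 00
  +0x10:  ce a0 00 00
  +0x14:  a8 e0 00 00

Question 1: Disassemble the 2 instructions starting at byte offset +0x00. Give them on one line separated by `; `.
sub r3, r5; bl $-4

@+00  big-endian(53 a0 00 00) = 0x53a00000
  op=0x53a00000>>27=0xa ⇒ sub (RR)
  rd: (w>>24)&0x7=0x3 → r3
  rs: (w>>21)&0x7=0x5 → r5
@+04  big-endian(0f ff ff fc) = 0x0ffffffc
  op=0x0ffffffc>>27=0x1 ⇒ bl (J)
  imm: (w>>0)&0x7ffffff=0x7fffffc (s27→-4) → $-4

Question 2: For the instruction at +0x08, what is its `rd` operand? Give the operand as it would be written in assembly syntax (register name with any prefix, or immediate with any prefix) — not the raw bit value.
r2

@+08  big-endian(aa e0 00 00) = 0xaae00000
  top 5b → 0x15 → band [RR]
  rd: (w>>24)&0x7=0x2 → r2
  rs: (w>>21)&0x7=0x7 → r7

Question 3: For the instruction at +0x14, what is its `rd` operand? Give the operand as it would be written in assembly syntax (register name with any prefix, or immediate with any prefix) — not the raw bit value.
@+14  big-endian(a8 e0 00 00) = 0xa8e00000
  op=0xa8e00000>>27=0x15 ⇒ band (RR)
  rd@[26:24]=0x0 ⇒ r0
  rs@[23:21]=0x7 ⇒ r7

r0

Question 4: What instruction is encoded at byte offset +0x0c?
[0c] ce e0 00 00 → 0xcee00000
  op=0xcee00000>>27=0x19 ⇒ shr (RR)
  [26:24] rd=6 = r6
  [23:21] rs=7 = r7

shr r6, r7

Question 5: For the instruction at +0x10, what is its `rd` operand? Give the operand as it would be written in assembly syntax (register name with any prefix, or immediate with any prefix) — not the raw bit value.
off 0x10: read ce a0 00 00 as big → 0xcea00000
  op=0xcea00000>>27=0x19 ⇒ shr (RR)
  rd@[26:24]=0x6 ⇒ r6
  rs@[23:21]=0x5 ⇒ r5

r6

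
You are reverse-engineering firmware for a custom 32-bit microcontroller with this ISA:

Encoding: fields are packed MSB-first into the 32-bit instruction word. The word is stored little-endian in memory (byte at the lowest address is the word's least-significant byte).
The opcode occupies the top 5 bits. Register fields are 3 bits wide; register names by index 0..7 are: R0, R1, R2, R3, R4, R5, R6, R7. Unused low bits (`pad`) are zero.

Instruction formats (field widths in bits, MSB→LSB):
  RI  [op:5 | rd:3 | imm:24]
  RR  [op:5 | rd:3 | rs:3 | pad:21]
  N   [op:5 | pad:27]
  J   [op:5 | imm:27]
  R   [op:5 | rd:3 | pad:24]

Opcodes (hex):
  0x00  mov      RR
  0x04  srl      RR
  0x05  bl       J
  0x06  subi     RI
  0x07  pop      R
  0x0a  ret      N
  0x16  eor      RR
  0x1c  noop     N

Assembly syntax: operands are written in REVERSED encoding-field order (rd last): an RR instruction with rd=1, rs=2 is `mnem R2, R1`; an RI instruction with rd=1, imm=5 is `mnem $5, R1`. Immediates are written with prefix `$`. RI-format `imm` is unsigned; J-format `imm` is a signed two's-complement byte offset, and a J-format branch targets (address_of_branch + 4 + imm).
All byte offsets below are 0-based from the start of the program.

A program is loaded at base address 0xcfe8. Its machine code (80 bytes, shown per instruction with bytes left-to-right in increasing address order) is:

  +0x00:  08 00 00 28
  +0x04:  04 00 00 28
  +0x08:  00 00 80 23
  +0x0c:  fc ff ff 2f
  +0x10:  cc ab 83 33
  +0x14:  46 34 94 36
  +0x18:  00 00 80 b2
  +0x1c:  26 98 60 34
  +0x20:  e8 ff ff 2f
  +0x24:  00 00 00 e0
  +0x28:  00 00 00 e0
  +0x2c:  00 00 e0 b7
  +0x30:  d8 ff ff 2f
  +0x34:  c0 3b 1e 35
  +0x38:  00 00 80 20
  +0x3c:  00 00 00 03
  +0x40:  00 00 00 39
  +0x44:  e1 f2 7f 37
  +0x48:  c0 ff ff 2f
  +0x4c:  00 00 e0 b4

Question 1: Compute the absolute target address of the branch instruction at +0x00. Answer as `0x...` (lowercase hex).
+0x00: 08 00 00 28 ⇒ word 0x28000008 (little)
  top 5b → 0x5 → bl [J]
  imm: (w>>0)&0x7ffffff=0x8 → $8
  target = base 0xcfe8 + off 0x00 + 4 + imm 8 = 0xcff4

0xcff4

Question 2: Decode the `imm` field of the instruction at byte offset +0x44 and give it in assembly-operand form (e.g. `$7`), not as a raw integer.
$8385249

+0x44: e1 f2 7f 37 ⇒ word 0x377ff2e1 (little)
  opcode bits[31:27]=0x6: subi/RI
  rd@[26:24]=0x7 ⇒ R7
  imm@[23:0]=0x7ff2e1 ⇒ $8385249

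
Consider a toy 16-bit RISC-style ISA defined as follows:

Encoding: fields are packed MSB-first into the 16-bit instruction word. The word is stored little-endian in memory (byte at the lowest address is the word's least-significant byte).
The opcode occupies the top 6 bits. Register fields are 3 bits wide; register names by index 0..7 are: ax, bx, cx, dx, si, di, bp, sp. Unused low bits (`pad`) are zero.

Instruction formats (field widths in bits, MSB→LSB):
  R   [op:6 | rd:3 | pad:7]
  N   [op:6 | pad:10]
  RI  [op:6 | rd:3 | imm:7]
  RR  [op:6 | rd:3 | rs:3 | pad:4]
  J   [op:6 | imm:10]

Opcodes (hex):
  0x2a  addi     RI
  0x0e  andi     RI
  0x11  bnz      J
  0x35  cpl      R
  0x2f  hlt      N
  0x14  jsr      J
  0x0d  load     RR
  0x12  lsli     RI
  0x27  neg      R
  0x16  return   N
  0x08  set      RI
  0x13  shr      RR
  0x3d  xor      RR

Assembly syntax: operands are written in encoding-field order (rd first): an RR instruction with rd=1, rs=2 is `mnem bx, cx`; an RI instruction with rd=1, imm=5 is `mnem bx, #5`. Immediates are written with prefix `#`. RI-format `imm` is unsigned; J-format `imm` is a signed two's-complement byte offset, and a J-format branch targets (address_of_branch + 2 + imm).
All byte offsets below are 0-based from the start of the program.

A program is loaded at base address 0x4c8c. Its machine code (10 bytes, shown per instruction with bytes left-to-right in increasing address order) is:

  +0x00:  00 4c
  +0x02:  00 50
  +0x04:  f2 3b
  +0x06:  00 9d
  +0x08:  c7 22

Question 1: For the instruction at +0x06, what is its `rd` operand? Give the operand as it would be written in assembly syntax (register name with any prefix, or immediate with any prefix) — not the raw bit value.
cx

+0x06: 00 9d ⇒ word 0x9d00 (little)
  op=0x9d00>>10=0x27 ⇒ neg (R)
  rd: (w>>7)&0x7=0x2 → cx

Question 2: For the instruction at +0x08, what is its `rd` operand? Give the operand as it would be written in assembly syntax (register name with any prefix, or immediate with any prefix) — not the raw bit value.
@+08  little-endian(c7 22) = 0x22c7
  top 6b → 0x8 → set [RI]
  [9:7] rd=5 = di
  [6:0] imm=71 = #71

di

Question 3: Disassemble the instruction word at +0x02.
jsr #0

@+02  little-endian(00 50) = 0x5000
  op=0x5000>>10=0x14 ⇒ jsr (J)
  imm: (w>>0)&0x3ff=0x0 → #0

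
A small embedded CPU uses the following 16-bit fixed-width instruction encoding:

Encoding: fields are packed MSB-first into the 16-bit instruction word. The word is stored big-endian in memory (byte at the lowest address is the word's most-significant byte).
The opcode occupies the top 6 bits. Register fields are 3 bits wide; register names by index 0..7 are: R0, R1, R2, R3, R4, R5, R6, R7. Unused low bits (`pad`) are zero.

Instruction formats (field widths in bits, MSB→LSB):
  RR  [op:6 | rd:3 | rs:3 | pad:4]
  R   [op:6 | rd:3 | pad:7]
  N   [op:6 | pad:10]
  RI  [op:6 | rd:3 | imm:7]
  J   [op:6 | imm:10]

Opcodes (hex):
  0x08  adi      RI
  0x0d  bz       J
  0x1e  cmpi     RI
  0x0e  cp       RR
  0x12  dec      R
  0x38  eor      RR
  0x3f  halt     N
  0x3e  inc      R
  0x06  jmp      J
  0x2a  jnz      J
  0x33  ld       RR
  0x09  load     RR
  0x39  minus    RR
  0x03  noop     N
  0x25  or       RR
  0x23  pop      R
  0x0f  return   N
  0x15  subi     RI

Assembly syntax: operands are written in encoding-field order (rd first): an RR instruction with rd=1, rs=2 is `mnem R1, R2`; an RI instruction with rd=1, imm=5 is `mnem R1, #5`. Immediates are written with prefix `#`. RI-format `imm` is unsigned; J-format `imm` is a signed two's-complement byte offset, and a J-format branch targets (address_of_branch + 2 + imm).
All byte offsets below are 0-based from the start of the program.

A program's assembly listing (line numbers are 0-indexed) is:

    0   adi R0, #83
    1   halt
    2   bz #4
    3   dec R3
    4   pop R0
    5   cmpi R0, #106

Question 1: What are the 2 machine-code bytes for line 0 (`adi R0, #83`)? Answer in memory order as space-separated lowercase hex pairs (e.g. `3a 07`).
20 53

0. adi fields op=0x8:6|rd=0:3|imm=83:7 → word 2053h → 20 53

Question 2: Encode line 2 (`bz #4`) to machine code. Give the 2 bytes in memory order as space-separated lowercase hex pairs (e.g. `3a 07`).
2. bz fields op=0xd:6|imm=4:10 → word 3404h → 34 04

34 04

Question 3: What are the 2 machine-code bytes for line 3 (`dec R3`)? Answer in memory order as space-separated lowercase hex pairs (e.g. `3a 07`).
49 80

line 3 (dec): pack op=0x12:6|rd=3:3|pad=0:7 = 0x4980; big→ 49 80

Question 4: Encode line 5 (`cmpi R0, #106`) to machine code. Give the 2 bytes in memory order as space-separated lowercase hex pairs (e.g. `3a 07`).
78 6a

line 5 (cmpi): pack op=0x1e:6|rd=0:3|imm=106:7 = 0x786a; big→ 78 6a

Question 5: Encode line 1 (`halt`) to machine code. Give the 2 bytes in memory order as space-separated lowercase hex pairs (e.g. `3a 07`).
line 1 (halt): pack op=0x3f:6|pad=0:10 = 0xfc00; big→ fc 00

fc 00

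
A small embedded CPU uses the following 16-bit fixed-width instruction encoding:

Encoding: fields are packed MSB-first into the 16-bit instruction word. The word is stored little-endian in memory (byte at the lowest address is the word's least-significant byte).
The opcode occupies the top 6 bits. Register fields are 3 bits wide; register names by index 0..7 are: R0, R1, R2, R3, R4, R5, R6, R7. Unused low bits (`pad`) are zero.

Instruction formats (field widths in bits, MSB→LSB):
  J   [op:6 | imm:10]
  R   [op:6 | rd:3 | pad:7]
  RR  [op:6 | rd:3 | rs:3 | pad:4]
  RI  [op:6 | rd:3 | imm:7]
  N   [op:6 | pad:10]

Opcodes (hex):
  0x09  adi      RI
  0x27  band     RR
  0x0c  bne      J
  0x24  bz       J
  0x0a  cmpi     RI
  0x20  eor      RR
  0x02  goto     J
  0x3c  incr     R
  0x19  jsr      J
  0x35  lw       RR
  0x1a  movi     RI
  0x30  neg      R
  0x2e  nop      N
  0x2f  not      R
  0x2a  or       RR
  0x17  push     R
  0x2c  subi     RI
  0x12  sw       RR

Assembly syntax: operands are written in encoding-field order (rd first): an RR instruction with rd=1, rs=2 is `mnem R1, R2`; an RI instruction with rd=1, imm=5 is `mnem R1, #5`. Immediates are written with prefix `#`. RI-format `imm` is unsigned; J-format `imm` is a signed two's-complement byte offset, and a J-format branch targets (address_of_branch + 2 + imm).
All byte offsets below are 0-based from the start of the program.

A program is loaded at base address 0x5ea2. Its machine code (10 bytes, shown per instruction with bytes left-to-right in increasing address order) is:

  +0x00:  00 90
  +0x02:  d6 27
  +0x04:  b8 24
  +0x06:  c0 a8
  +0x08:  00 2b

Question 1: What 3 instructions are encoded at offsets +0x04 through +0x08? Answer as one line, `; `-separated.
adi R1, #56; or R1, R4; cmpi R6, #0

@+04  little-endian(b8 24) = 0x24b8
  opcode bits[15:10]=0x9: adi/RI
  rd@[9:7]=0x1 ⇒ R1
  imm@[6:0]=0x38 ⇒ #56
@+06  little-endian(c0 a8) = 0xa8c0
  opcode bits[15:10]=0x2a: or/RR
  rd@[9:7]=0x1 ⇒ R1
  rs@[6:4]=0x4 ⇒ R4
@+08  little-endian(00 2b) = 0x2b00
  opcode bits[15:10]=0xa: cmpi/RI
  rd@[9:7]=0x6 ⇒ R6
  imm@[6:0]=0x0 ⇒ #0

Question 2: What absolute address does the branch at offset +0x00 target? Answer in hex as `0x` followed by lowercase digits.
0x5ea4

@+00  little-endian(00 90) = 0x9000
  top 6b → 0x24 → bz [J]
  [9:0] imm=0 = #0
  target = base 0x5ea2 + off 0x00 + 2 + imm 0 = 0x5ea4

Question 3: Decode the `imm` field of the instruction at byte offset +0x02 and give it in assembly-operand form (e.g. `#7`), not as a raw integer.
[02] d6 27 → 0x27d6
  top 6b → 0x9 → adi [RI]
  [9:7] rd=7 = R7
  [6:0] imm=86 = #86

#86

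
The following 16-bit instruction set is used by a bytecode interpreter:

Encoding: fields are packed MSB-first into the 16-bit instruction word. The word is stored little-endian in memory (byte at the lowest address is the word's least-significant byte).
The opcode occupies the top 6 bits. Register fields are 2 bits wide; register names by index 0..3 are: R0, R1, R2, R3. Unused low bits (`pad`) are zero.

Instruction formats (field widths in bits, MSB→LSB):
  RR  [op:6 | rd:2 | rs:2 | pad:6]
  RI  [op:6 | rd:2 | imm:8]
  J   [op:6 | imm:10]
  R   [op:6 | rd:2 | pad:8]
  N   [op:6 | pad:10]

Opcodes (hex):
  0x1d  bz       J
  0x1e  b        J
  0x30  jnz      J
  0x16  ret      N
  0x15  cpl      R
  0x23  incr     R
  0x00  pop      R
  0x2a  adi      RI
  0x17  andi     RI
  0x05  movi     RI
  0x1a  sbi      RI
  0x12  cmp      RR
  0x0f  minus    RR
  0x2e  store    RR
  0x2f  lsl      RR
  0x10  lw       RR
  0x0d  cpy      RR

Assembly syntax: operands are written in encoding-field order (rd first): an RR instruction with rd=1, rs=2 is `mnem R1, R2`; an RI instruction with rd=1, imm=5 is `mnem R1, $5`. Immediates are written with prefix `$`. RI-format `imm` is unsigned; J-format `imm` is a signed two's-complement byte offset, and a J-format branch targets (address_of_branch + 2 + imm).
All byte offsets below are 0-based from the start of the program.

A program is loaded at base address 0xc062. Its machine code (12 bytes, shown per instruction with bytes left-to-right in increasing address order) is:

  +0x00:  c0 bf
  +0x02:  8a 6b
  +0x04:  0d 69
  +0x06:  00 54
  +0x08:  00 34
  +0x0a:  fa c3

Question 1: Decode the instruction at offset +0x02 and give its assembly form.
sbi R3, $138

off 0x02: read 8a 6b as little → 0x6b8a
  op=0x6b8a>>10=0x1a ⇒ sbi (RI)
  rd: (w>>8)&0x3=0x3 → R3
  imm: (w>>0)&0xff=0x8a → $138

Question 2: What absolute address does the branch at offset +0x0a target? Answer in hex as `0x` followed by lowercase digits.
0xc068

@+0a  little-endian(fa c3) = 0xc3fa
  top 6b → 0x30 → jnz [J]
  [9:0] imm=1018 (s10→-6) = $-6
  target = base 0xc062 + off 0x0a + 2 + imm -6 = 0xc068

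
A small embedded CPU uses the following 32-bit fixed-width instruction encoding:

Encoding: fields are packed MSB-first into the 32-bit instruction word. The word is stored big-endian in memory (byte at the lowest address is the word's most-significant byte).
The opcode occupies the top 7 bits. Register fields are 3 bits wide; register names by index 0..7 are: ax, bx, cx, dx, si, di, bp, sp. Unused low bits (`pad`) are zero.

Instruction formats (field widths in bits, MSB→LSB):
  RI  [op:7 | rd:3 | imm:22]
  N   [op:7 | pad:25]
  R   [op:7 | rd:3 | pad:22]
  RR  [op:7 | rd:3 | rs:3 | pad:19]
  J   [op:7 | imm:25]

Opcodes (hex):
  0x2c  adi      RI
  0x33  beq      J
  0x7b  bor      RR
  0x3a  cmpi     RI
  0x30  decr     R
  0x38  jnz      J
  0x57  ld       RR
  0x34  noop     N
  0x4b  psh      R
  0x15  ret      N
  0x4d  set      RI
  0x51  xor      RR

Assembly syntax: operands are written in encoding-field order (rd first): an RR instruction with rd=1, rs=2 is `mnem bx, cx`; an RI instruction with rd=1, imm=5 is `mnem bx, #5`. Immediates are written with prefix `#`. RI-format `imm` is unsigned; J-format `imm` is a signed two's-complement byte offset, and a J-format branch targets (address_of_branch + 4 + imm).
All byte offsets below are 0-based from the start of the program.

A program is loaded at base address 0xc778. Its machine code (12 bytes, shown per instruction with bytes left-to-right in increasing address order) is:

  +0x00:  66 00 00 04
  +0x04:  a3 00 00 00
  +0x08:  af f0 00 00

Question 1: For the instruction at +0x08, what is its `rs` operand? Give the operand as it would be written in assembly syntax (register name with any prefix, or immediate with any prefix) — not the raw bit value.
off 0x08: read af f0 00 00 as big → 0xaff00000
  top 7b → 0x57 → ld [RR]
  [24:22] rd=7 = sp
  [21:19] rs=6 = bp

bp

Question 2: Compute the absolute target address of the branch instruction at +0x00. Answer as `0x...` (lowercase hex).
@+00  big-endian(66 00 00 04) = 0x66000004
  opcode bits[31:25]=0x33: beq/J
  imm@[24:0]=0x4 ⇒ #4
  target = base 0xc778 + off 0x00 + 4 + imm 4 = 0xc780

0xc780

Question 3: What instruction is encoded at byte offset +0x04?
xor si, ax

+0x04: a3 00 00 00 ⇒ word 0xa3000000 (big)
  opcode bits[31:25]=0x51: xor/RR
  rd@[24:22]=0x4 ⇒ si
  rs@[21:19]=0x0 ⇒ ax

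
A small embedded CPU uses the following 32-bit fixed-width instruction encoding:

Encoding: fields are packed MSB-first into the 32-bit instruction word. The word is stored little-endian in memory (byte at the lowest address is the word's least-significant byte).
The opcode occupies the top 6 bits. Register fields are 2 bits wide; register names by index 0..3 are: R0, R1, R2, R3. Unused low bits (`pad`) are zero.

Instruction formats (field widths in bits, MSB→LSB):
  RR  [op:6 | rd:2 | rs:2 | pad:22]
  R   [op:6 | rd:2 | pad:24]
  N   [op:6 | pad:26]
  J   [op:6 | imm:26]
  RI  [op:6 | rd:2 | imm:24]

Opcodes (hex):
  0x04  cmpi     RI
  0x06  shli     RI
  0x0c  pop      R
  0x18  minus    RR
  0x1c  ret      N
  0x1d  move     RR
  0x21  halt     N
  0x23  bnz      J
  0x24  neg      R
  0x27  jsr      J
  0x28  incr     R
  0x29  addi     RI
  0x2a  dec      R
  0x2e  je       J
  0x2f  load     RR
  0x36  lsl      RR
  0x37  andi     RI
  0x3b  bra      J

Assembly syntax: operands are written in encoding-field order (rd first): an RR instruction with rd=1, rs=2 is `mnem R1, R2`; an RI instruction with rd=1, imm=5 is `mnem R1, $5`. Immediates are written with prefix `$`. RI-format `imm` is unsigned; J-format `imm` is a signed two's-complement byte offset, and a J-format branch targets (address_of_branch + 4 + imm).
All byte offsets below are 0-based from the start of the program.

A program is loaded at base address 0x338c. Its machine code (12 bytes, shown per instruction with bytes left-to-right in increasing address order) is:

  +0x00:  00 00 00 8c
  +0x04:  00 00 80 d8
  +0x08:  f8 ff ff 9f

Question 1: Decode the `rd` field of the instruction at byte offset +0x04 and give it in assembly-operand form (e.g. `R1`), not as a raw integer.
+0x04: 00 00 80 d8 ⇒ word 0xd8800000 (little)
  top 6b → 0x36 → lsl [RR]
  rd: (w>>24)&0x3=0x0 → R0
  rs: (w>>22)&0x3=0x2 → R2

R0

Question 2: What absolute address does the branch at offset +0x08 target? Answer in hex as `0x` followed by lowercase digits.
0x3390

@+08  little-endian(f8 ff ff 9f) = 0x9ffffff8
  opcode bits[31:26]=0x27: jsr/J
  imm@[25:0]=0x3fffff8 (s26→-8) ⇒ $-8
  target = base 0x338c + off 0x08 + 4 + imm -8 = 0x3390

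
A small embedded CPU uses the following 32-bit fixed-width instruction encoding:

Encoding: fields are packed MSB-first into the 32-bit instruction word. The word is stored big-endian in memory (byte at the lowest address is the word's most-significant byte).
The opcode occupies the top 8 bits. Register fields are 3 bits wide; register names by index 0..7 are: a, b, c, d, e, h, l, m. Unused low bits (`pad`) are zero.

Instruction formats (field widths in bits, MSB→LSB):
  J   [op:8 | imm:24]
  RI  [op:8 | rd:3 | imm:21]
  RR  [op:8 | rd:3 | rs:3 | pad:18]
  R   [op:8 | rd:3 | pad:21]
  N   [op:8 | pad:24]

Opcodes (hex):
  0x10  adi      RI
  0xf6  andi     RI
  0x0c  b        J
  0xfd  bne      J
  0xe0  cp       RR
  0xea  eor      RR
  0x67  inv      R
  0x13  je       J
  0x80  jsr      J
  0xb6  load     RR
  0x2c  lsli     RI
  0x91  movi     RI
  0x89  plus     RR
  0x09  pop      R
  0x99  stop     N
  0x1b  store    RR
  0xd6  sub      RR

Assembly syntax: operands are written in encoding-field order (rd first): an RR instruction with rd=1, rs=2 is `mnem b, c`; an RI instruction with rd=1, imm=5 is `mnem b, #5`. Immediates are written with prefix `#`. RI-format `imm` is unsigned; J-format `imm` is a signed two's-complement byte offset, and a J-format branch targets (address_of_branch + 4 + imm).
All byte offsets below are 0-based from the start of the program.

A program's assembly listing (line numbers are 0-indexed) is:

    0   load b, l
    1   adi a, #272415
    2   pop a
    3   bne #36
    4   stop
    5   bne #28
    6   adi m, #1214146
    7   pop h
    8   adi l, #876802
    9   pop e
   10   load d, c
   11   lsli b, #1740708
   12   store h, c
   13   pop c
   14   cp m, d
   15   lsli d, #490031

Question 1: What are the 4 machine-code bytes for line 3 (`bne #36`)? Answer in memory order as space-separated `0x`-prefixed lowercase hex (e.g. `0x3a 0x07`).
0xfd 0x00 0x00 0x24

L3: bne op=0xfd:8|imm=36:24 ⇒ 0xfd000024 ⇒ big fd 00 00 24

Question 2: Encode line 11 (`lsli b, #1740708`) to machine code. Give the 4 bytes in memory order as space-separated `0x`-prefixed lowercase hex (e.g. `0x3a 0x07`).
11. lsli fields op=0x2c:8|rd=1:3|imm=1740708:21 → word 2c3a8fa4h → 2c 3a 8f a4

0x2c 0x3a 0x8f 0xa4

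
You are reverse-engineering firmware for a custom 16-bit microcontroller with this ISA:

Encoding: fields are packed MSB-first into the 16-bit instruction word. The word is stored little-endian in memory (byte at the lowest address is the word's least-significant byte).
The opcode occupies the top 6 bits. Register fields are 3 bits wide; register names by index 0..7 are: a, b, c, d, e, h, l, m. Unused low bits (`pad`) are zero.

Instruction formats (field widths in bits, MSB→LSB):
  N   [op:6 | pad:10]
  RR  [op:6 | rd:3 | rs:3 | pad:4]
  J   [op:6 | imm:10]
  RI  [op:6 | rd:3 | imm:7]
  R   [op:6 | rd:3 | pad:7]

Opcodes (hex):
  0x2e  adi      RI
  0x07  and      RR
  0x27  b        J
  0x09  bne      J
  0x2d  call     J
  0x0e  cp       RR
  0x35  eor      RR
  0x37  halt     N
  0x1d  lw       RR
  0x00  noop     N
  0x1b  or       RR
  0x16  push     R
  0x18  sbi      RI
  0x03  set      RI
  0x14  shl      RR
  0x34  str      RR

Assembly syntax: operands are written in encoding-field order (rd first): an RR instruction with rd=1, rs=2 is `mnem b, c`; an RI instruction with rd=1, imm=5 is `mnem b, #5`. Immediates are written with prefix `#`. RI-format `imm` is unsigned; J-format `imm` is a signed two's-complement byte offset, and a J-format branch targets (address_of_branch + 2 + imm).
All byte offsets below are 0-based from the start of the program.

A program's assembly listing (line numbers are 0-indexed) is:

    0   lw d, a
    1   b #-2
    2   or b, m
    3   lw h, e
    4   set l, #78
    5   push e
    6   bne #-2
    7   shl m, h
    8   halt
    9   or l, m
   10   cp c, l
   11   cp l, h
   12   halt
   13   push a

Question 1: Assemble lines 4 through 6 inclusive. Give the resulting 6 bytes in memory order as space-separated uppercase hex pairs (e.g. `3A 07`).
L4: set op=0x3:6|rd=6:3|imm=78:7 ⇒ 0x0f4e ⇒ little 4e 0f
L5: push op=0x16:6|rd=4:3|pad=0:7 ⇒ 0x5a00 ⇒ little 00 5a
L6: bne op=0x9:6|imm=-2:10 ⇒ 0x27fe ⇒ little fe 27

4E 0F 00 5A FE 27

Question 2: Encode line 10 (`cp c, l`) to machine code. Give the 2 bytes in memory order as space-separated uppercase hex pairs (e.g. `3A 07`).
60 39

10. cp fields op=0xe:6|rd=2:3|rs=6:3|pad=0:4 → word 3960h → 60 39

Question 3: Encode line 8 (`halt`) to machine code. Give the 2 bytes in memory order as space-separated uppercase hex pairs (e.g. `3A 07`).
00 DC

line 8 (halt): pack op=0x37:6|pad=0:10 = 0xdc00; little→ 00 dc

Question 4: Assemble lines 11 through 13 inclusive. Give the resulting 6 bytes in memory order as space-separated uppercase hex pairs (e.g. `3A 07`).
50 3B 00 DC 00 58

L11: cp op=0xe:6|rd=6:3|rs=5:3|pad=0:4 ⇒ 0x3b50 ⇒ little 50 3b
L12: halt op=0x37:6|pad=0:10 ⇒ 0xdc00 ⇒ little 00 dc
L13: push op=0x16:6|rd=0:3|pad=0:7 ⇒ 0x5800 ⇒ little 00 58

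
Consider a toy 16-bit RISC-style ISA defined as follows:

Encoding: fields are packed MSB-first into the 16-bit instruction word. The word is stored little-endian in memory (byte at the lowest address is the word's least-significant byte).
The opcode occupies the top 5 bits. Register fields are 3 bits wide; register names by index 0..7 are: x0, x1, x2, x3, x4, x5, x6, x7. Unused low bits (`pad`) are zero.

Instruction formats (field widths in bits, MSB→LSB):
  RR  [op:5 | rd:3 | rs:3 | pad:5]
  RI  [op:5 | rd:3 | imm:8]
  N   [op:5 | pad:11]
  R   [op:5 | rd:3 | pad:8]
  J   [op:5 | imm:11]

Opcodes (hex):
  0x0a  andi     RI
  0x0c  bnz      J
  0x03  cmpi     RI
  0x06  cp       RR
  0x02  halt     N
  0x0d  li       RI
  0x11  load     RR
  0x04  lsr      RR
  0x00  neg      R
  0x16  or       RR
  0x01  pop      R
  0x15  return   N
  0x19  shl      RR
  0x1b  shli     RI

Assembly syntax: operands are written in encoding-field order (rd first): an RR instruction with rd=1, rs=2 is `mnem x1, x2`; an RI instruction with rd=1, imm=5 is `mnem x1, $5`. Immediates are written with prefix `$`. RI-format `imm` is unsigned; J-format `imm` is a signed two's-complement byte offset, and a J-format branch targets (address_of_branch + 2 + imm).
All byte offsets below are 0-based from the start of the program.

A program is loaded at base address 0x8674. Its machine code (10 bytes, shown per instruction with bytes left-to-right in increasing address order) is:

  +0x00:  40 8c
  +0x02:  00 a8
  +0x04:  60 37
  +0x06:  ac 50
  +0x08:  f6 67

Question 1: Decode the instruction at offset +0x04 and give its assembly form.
cp x7, x3

@+04  little-endian(60 37) = 0x3760
  op=0x3760>>11=0x6 ⇒ cp (RR)
  [10:8] rd=7 = x7
  [7:5] rs=3 = x3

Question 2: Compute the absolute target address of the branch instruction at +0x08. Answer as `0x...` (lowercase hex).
[08] f6 67 → 0x67f6
  top 5b → 0xc → bnz [J]
  imm@[10:0]=0x7f6 (s11→-10) ⇒ $-10
  target = base 0x8674 + off 0x08 + 2 + imm -10 = 0x8674

0x8674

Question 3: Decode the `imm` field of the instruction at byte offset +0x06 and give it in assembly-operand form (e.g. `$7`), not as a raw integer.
$172

@+06  little-endian(ac 50) = 0x50ac
  opcode bits[15:11]=0xa: andi/RI
  rd: (w>>8)&0x7=0x0 → x0
  imm: (w>>0)&0xff=0xac → $172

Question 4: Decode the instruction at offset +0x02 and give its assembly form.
return

@+02  little-endian(00 a8) = 0xa800
  opcode bits[15:11]=0x15: return/N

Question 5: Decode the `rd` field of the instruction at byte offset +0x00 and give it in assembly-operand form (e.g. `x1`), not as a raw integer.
x4

@+00  little-endian(40 8c) = 0x8c40
  op=0x8c40>>11=0x11 ⇒ load (RR)
  rd@[10:8]=0x4 ⇒ x4
  rs@[7:5]=0x2 ⇒ x2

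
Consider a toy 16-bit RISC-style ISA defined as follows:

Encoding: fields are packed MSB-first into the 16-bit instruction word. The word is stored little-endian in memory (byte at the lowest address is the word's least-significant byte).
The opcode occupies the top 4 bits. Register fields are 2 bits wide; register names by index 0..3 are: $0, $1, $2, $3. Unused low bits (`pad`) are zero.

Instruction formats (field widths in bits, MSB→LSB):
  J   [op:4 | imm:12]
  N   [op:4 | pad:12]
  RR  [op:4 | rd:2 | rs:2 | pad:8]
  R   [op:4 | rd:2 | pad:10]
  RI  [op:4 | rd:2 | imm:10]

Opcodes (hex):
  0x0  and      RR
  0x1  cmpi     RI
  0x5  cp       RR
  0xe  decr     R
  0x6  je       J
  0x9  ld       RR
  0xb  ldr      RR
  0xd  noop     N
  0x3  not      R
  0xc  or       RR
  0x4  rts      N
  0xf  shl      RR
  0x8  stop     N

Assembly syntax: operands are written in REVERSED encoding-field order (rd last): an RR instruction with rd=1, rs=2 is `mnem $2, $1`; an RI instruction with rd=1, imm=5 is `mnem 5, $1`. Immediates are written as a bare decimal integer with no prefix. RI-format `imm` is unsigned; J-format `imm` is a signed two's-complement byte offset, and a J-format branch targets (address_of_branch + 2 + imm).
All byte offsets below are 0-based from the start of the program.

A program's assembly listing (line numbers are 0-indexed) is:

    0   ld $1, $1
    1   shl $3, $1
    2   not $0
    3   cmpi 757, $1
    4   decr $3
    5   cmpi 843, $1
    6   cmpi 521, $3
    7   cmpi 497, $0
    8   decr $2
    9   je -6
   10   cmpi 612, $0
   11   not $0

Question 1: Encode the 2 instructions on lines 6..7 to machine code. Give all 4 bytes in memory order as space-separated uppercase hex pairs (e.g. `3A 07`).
09 1E F1 11

L6: cmpi op=0x1:4|rd=3:2|imm=521:10 ⇒ 0x1e09 ⇒ little 09 1e
L7: cmpi op=0x1:4|rd=0:2|imm=497:10 ⇒ 0x11f1 ⇒ little f1 11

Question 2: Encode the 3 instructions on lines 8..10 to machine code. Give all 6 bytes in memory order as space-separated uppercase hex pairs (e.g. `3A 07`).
8. decr fields op=0xe:4|rd=2:2|pad=0:10 → word e800h → 00 e8
9. je fields op=0x6:4|imm=-6:12 → word 6ffah → fa 6f
10. cmpi fields op=0x1:4|rd=0:2|imm=612:10 → word 1264h → 64 12

00 E8 FA 6F 64 12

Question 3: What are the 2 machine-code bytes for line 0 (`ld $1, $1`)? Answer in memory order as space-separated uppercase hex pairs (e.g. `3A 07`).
line 0 (ld): pack op=0x9:4|rd=1:2|rs=1:2|pad=0:8 = 0x9500; little→ 00 95

00 95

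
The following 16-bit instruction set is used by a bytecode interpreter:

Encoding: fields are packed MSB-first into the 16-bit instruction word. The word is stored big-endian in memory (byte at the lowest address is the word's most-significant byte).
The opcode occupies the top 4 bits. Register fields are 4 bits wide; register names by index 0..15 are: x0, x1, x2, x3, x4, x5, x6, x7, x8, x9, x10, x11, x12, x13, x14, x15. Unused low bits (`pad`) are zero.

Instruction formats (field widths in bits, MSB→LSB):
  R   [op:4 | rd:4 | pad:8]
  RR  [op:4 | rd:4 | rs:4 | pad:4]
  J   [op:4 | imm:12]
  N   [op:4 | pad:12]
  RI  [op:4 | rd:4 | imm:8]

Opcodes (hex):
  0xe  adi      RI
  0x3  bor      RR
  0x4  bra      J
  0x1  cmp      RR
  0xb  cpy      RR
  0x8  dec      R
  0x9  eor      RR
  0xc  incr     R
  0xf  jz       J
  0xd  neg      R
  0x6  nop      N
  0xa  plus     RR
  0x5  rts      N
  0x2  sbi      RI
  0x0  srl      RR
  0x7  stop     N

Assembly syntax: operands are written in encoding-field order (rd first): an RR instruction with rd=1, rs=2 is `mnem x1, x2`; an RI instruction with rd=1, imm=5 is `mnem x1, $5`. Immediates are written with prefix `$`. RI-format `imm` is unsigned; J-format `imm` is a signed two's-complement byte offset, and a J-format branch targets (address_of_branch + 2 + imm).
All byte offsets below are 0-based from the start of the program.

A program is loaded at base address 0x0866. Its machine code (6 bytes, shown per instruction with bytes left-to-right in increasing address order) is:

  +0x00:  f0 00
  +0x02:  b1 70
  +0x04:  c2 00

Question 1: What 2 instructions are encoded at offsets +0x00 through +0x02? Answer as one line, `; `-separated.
jz $0; cpy x1, x7

off 0x00: read f0 00 as big → 0xf000
  op=0xf000>>12=0xf ⇒ jz (J)
  imm: (w>>0)&0xfff=0x0 → $0
off 0x02: read b1 70 as big → 0xb170
  op=0xb170>>12=0xb ⇒ cpy (RR)
  rd: (w>>8)&0xf=0x1 → x1
  rs: (w>>4)&0xf=0x7 → x7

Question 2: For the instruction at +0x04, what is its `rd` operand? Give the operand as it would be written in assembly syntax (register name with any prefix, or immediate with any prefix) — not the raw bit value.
+0x04: c2 00 ⇒ word 0xc200 (big)
  opcode bits[15:12]=0xc: incr/R
  rd: (w>>8)&0xf=0x2 → x2

x2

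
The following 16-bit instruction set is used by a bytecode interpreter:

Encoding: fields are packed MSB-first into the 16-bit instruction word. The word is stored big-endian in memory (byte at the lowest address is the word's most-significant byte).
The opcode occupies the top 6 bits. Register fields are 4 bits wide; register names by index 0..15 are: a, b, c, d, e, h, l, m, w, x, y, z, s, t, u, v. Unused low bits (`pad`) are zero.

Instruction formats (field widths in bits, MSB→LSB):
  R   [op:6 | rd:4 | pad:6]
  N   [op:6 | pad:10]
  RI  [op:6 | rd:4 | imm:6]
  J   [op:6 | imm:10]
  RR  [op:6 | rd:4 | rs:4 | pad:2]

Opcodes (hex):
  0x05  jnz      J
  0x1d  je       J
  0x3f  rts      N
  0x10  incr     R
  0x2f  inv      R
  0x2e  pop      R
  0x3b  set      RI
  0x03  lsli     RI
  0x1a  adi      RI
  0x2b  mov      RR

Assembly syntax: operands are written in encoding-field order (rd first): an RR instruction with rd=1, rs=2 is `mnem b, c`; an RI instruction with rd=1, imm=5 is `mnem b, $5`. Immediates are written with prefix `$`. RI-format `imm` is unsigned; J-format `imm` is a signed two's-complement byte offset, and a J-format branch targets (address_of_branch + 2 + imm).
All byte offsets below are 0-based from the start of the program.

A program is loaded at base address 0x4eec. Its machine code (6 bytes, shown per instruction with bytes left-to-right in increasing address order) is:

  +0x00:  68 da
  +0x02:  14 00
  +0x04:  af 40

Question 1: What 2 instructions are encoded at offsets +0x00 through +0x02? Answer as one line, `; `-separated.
@+00  big-endian(68 da) = 0x68da
  top 6b → 0x1a → adi [RI]
  [9:6] rd=3 = d
  [5:0] imm=26 = $26
@+02  big-endian(14 00) = 0x1400
  top 6b → 0x5 → jnz [J]
  [9:0] imm=0 = $0

adi d, $26; jnz $0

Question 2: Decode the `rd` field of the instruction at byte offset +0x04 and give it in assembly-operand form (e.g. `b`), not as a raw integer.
[04] af 40 → 0xaf40
  top 6b → 0x2b → mov [RR]
  [9:6] rd=13 = t
  [5:2] rs=0 = a

t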